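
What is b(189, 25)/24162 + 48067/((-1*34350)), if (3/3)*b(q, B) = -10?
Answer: -193623059/138327450 ≈ -1.3997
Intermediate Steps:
b(q, B) = -10
b(189, 25)/24162 + 48067/((-1*34350)) = -10/24162 + 48067/((-1*34350)) = -10*1/24162 + 48067/(-34350) = -5/12081 + 48067*(-1/34350) = -5/12081 - 48067/34350 = -193623059/138327450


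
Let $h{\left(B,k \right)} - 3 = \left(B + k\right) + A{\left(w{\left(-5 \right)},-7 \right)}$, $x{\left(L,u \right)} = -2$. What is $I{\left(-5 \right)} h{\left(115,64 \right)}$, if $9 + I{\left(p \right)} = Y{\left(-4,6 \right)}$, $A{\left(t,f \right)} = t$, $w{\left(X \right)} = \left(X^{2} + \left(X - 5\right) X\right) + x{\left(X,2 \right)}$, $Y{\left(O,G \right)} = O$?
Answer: $-3315$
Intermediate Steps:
$w{\left(X \right)} = -2 + X^{2} + X \left(-5 + X\right)$ ($w{\left(X \right)} = \left(X^{2} + \left(X - 5\right) X\right) - 2 = \left(X^{2} + \left(-5 + X\right) X\right) - 2 = \left(X^{2} + X \left(-5 + X\right)\right) - 2 = -2 + X^{2} + X \left(-5 + X\right)$)
$I{\left(p \right)} = -13$ ($I{\left(p \right)} = -9 - 4 = -13$)
$h{\left(B,k \right)} = 76 + B + k$ ($h{\left(B,k \right)} = 3 - \left(-73 - B - k\right) = 3 + \left(\left(B + k\right) + \left(-2 + 25 + 2 \cdot 25\right)\right) = 3 + \left(\left(B + k\right) + \left(-2 + 25 + 50\right)\right) = 3 + \left(\left(B + k\right) + 73\right) = 3 + \left(73 + B + k\right) = 76 + B + k$)
$I{\left(-5 \right)} h{\left(115,64 \right)} = - 13 \left(76 + 115 + 64\right) = \left(-13\right) 255 = -3315$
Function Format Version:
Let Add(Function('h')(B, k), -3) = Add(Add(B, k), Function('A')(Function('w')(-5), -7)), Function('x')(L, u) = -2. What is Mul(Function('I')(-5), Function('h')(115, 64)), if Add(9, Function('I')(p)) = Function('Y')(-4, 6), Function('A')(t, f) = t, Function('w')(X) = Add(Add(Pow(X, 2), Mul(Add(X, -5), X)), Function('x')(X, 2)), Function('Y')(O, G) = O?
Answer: -3315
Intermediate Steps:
Function('w')(X) = Add(-2, Pow(X, 2), Mul(X, Add(-5, X))) (Function('w')(X) = Add(Add(Pow(X, 2), Mul(Add(X, -5), X)), -2) = Add(Add(Pow(X, 2), Mul(Add(-5, X), X)), -2) = Add(Add(Pow(X, 2), Mul(X, Add(-5, X))), -2) = Add(-2, Pow(X, 2), Mul(X, Add(-5, X))))
Function('I')(p) = -13 (Function('I')(p) = Add(-9, -4) = -13)
Function('h')(B, k) = Add(76, B, k) (Function('h')(B, k) = Add(3, Add(Add(B, k), Add(-2, Mul(-5, -5), Mul(2, Pow(-5, 2))))) = Add(3, Add(Add(B, k), Add(-2, 25, Mul(2, 25)))) = Add(3, Add(Add(B, k), Add(-2, 25, 50))) = Add(3, Add(Add(B, k), 73)) = Add(3, Add(73, B, k)) = Add(76, B, k))
Mul(Function('I')(-5), Function('h')(115, 64)) = Mul(-13, Add(76, 115, 64)) = Mul(-13, 255) = -3315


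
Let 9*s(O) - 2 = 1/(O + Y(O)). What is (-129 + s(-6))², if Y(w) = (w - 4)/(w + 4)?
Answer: 1345600/81 ≈ 16612.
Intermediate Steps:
Y(w) = (-4 + w)/(4 + w)
s(O) = 2/9 + 1/(9*(O + (-4 + O)/(4 + O)))
(-129 + s(-6))² = (-129 + (-4 + 2*(-6)² + 11*(-6))/(9*(-4 + (-6)² + 5*(-6))))² = (-129 + (-4 + 2*36 - 66)/(9*(-4 + 36 - 30)))² = (-129 + (⅑)*(-4 + 72 - 66)/2)² = (-129 + (⅑)*(½)*2)² = (-129 + ⅑)² = (-1160/9)² = 1345600/81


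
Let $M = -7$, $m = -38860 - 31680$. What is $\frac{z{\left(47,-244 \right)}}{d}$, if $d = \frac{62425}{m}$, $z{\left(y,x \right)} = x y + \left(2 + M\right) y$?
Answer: $\frac{165105924}{12485} \approx 13224.0$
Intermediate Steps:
$m = -70540$ ($m = -38860 - 31680 = -70540$)
$z{\left(y,x \right)} = - 5 y + x y$ ($z{\left(y,x \right)} = x y + \left(2 - 7\right) y = x y - 5 y = - 5 y + x y$)
$d = - \frac{12485}{14108}$ ($d = \frac{62425}{-70540} = 62425 \left(- \frac{1}{70540}\right) = - \frac{12485}{14108} \approx -0.88496$)
$\frac{z{\left(47,-244 \right)}}{d} = \frac{47 \left(-5 - 244\right)}{- \frac{12485}{14108}} = 47 \left(-249\right) \left(- \frac{14108}{12485}\right) = \left(-11703\right) \left(- \frac{14108}{12485}\right) = \frac{165105924}{12485}$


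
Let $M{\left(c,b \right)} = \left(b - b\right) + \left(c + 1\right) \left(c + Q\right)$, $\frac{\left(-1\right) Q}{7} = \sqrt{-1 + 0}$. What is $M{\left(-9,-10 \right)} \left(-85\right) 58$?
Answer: $-354960 - 276080 i \approx -3.5496 \cdot 10^{5} - 2.7608 \cdot 10^{5} i$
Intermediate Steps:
$Q = - 7 i$ ($Q = - 7 \sqrt{-1 + 0} = - 7 \sqrt{-1} = - 7 i \approx - 7.0 i$)
$M{\left(c,b \right)} = \left(1 + c\right) \left(c - 7 i\right)$ ($M{\left(c,b \right)} = \left(b - b\right) + \left(c + 1\right) \left(c - 7 i\right) = 0 + \left(1 + c\right) \left(c - 7 i\right) = \left(1 + c\right) \left(c - 7 i\right)$)
$M{\left(-9,-10 \right)} \left(-85\right) 58 = \left(-9 + \left(-9\right)^{2} - 7 i - 7 i \left(-9\right)\right) \left(-85\right) 58 = \left(-9 + 81 - 7 i + 63 i\right) \left(-85\right) 58 = \left(72 + 56 i\right) \left(-85\right) 58 = \left(-6120 - 4760 i\right) 58 = -354960 - 276080 i$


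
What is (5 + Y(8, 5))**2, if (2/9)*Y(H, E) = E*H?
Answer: 34225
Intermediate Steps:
Y(H, E) = 9*E*H/2 (Y(H, E) = 9*(E*H)/2 = 9*E*H/2)
(5 + Y(8, 5))**2 = (5 + (9/2)*5*8)**2 = (5 + 180)**2 = 185**2 = 34225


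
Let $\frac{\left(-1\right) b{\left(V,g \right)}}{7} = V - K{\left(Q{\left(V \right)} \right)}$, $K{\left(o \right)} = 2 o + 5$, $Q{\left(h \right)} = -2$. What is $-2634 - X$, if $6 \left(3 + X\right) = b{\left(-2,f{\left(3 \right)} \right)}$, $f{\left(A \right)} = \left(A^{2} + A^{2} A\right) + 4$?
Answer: $- \frac{5269}{2} \approx -2634.5$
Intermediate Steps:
$f{\left(A \right)} = 4 + A^{2} + A^{3}$ ($f{\left(A \right)} = \left(A^{2} + A^{3}\right) + 4 = 4 + A^{2} + A^{3}$)
$K{\left(o \right)} = 5 + 2 o$
$b{\left(V,g \right)} = 7 - 7 V$ ($b{\left(V,g \right)} = - 7 \left(V - \left(5 + 2 \left(-2\right)\right)\right) = - 7 \left(V - \left(5 - 4\right)\right) = - 7 \left(V - 1\right) = - 7 \left(-1 + V\right) = 7 - 7 V$)
$X = \frac{1}{2}$ ($X = -3 + \frac{7 - -14}{6} = -3 + \frac{7 + 14}{6} = -3 + \frac{1}{6} \cdot 21 = -3 + \frac{7}{2} = \frac{1}{2} \approx 0.5$)
$-2634 - X = -2634 - \frac{1}{2} = - \frac{5269}{2}$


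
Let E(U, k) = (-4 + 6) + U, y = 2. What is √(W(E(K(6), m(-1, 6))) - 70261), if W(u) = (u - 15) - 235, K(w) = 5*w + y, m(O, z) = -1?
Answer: I*√70477 ≈ 265.48*I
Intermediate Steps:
K(w) = 2 + 5*w (K(w) = 5*w + 2 = 2 + 5*w)
E(U, k) = 2 + U
W(u) = -250 + u (W(u) = (-15 + u) - 235 = -250 + u)
√(W(E(K(6), m(-1, 6))) - 70261) = √((-250 + (2 + (2 + 5*6))) - 70261) = √((-250 + (2 + (2 + 30))) - 70261) = √((-250 + (2 + 32)) - 70261) = √((-250 + 34) - 70261) = √(-216 - 70261) = √(-70477) = I*√70477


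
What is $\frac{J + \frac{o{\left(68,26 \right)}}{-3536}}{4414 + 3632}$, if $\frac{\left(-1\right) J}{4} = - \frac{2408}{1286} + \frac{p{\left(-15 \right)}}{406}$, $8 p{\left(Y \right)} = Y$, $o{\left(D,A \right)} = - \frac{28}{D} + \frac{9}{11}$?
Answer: $\frac{20251144306}{21701558487609} \approx 0.00093317$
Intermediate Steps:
$o{\left(D,A \right)} = \frac{9}{11} - \frac{28}{D}$ ($o{\left(D,A \right)} = - \frac{28}{D} + 9 \cdot \frac{1}{11} = - \frac{28}{D} + \frac{9}{11} = \frac{9}{11} - \frac{28}{D}$)
$p{\left(Y \right)} = \frac{Y}{8}$
$J = \frac{3920237}{522116}$ ($J = - 4 \left(- \frac{2408}{1286} + \frac{\frac{1}{8} \left(-15\right)}{406}\right) = - 4 \left(\left(-2408\right) \frac{1}{1286} - \frac{15}{3248}\right) = - 4 \left(- \frac{1204}{643} - \frac{15}{3248}\right) = \left(-4\right) \left(- \frac{3920237}{2088464}\right) = \frac{3920237}{522116} \approx 7.5084$)
$\frac{J + \frac{o{\left(68,26 \right)}}{-3536}}{4414 + 3632} = \frac{\frac{3920237}{522116} + \frac{\frac{9}{11} - \frac{28}{68}}{-3536}}{4414 + 3632} = \frac{\frac{3920237}{522116} + \left(\frac{9}{11} - \frac{7}{17}\right) \left(- \frac{1}{3536}\right)}{8046} = \left(\frac{3920237}{522116} + \left(\frac{9}{11} - \frac{7}{17}\right) \left(- \frac{1}{3536}\right)\right) \frac{1}{8046} = \left(\frac{3920237}{522116} + \frac{76}{187} \left(- \frac{1}{3536}\right)\right) \frac{1}{8046} = \left(\frac{3920237}{522116} - \frac{19}{165308}\right) \frac{1}{8046} = \frac{40502288612}{5394371983} \cdot \frac{1}{8046} = \frac{20251144306}{21701558487609}$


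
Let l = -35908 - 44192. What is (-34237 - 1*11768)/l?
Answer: 3067/5340 ≈ 0.57434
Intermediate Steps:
l = -80100
(-34237 - 1*11768)/l = (-34237 - 1*11768)/(-80100) = (-34237 - 11768)*(-1/80100) = -46005*(-1/80100) = 3067/5340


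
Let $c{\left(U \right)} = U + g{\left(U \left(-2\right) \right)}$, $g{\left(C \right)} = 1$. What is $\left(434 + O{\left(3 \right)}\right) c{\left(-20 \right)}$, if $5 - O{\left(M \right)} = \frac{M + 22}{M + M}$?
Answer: $- \frac{49571}{6} \approx -8261.8$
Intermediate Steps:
$O{\left(M \right)} = 5 - \frac{22 + M}{2 M}$ ($O{\left(M \right)} = 5 - \frac{M + 22}{M + M} = 5 - \frac{22 + M}{2 M}$)
$c{\left(U \right)} = 1 + U$ ($c{\left(U \right)} = U + 1 = 1 + U$)
$\left(434 + O{\left(3 \right)}\right) c{\left(-20 \right)} = \left(434 + \left(\frac{9}{2} - \frac{11}{3}\right)\right) \left(1 - 20\right) = \left(434 + \left(\frac{9}{2} - \frac{11}{3}\right)\right) \left(-19\right) = \left(434 + \frac{5}{6}\right) \left(-19\right) = \frac{2609}{6} \left(-19\right) = - \frac{49571}{6}$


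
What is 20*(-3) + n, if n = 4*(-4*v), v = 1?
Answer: -76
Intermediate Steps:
n = -16 (n = 4*(-4*1) = 4*(-4) = -16)
20*(-3) + n = 20*(-3) - 16 = -60 - 16 = -76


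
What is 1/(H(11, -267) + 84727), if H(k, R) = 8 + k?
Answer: 1/84746 ≈ 1.1800e-5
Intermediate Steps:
1/(H(11, -267) + 84727) = 1/((8 + 11) + 84727) = 1/(19 + 84727) = 1/84746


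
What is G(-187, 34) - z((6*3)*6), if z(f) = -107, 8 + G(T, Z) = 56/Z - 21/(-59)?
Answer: 101306/1003 ≈ 101.00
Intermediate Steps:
G(T, Z) = -451/59 + 56/Z (G(T, Z) = -8 + (56/Z - 21/(-59)) = -8 + (56/Z - 21*(-1/59)) = -8 + (56/Z + 21/59) = -8 + (21/59 + 56/Z) = -451/59 + 56/Z)
G(-187, 34) - z((6*3)*6) = (-451/59 + 56/34) - 1*(-107) = (-451/59 + 56*(1/34)) + 107 = (-451/59 + 28/17) + 107 = -6015/1003 + 107 = 101306/1003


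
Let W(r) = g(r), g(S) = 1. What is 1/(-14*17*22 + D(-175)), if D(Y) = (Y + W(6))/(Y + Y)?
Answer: -175/916213 ≈ -0.00019100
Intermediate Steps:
W(r) = 1
D(Y) = (1 + Y)/(2*Y) (D(Y) = (Y + 1)/(Y + Y) = (1 + Y)/((2*Y)) = (1 + Y)*(1/(2*Y)) = (1 + Y)/(2*Y))
1/(-14*17*22 + D(-175)) = 1/(-14*17*22 + (½)*(1 - 175)/(-175)) = 1/(-238*22 + (½)*(-1/175)*(-174)) = 1/(-5236 + 87/175) = 1/(-916213/175) = -175/916213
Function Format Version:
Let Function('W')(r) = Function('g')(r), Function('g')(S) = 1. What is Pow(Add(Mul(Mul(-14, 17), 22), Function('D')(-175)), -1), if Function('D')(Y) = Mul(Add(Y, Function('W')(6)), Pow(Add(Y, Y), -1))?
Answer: Rational(-175, 916213) ≈ -0.00019100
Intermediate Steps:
Function('W')(r) = 1
Function('D')(Y) = Mul(Rational(1, 2), Pow(Y, -1), Add(1, Y)) (Function('D')(Y) = Mul(Add(Y, 1), Pow(Add(Y, Y), -1)) = Mul(Add(1, Y), Pow(Mul(2, Y), -1)) = Mul(Add(1, Y), Mul(Rational(1, 2), Pow(Y, -1))) = Mul(Rational(1, 2), Pow(Y, -1), Add(1, Y)))
Pow(Add(Mul(Mul(-14, 17), 22), Function('D')(-175)), -1) = Pow(Add(Mul(Mul(-14, 17), 22), Mul(Rational(1, 2), Pow(-175, -1), Add(1, -175))), -1) = Pow(Add(Mul(-238, 22), Mul(Rational(1, 2), Rational(-1, 175), -174)), -1) = Pow(Add(-5236, Rational(87, 175)), -1) = Pow(Rational(-916213, 175), -1) = Rational(-175, 916213)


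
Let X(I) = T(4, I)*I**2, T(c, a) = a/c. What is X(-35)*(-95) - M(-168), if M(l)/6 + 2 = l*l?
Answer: 3395797/4 ≈ 8.4895e+5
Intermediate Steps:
X(I) = I**3/4 (X(I) = (I/4)*I**2 = I**3/4)
M(l) = -12 + 6*l**2 (M(l) = -12 + 6*(l*l) = -12 + 6*l**2)
X(-35)*(-95) - M(-168) = ((1/4)*(-35)**3)*(-95) - (-12 + 6*(-168)**2) = ((1/4)*(-42875))*(-95) - (-12 + 6*28224) = -42875/4*(-95) - (-12 + 169344) = 4073125/4 - 1*169332 = 4073125/4 - 169332 = 3395797/4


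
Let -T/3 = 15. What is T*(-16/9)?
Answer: 80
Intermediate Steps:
T = -45 (T = -3*15 = -45)
T*(-16/9) = -(-720)/9 = -45*(-16/9) = 80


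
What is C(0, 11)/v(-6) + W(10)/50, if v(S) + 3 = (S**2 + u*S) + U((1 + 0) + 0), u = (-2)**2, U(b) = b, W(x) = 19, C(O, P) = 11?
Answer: 37/25 ≈ 1.4800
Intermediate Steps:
u = 4
v(S) = -2 + S**2 + 4*S (v(S) = -3 + ((S**2 + 4*S) + ((1 + 0) + 0)) = -3 + ((S**2 + 4*S) + (1 + 0)) = -3 + ((S**2 + 4*S) + 1) = -3 + (1 + S**2 + 4*S) = -2 + S**2 + 4*S)
C(0, 11)/v(-6) + W(10)/50 = 11/(-2 + (-6)**2 + 4*(-6)) + 19/50 = 11/(-2 + 36 - 24) + 19*(1/50) = 11/10 + 19/50 = 37/25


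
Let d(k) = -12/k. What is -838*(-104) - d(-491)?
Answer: 42791620/491 ≈ 87152.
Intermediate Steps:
-838*(-104) - d(-491) = -838*(-104) - (-12)/(-491) = 87152 - (-12)*(-1)/491 = 87152 - 1*12/491 = 87152 - 12/491 = 42791620/491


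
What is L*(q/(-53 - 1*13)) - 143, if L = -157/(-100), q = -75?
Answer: -12427/88 ≈ -141.22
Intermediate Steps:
L = 157/100 (L = -157*(-1/100) = 157/100 ≈ 1.5700)
L*(q/(-53 - 1*13)) - 143 = 157*(-75/(-53 - 1*13))/100 - 143 = 157*(-75/(-53 - 13))/100 - 143 = 157*(-75/(-66))/100 - 143 = 157*(-75*(-1/66))/100 - 143 = (157/100)*(25/22) - 143 = 157/88 - 143 = -12427/88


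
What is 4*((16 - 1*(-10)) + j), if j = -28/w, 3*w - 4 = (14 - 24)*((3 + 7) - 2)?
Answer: 2060/19 ≈ 108.42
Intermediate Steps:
w = -76/3 (w = 4/3 + ((14 - 24)*((3 + 7) - 2))/3 = 4/3 + (-10*(10 - 2))/3 = 4/3 + (-10*8)/3 = 4/3 + (⅓)*(-80) = 4/3 - 80/3 = -76/3 ≈ -25.333)
j = 21/19 (j = -28/(-76/3) = -28*(-3/76) = 21/19 ≈ 1.1053)
4*((16 - 1*(-10)) + j) = 4*((16 - 1*(-10)) + 21/19) = 4*((16 + 10) + 21/19) = 4*(26 + 21/19) = 4*(515/19) = 2060/19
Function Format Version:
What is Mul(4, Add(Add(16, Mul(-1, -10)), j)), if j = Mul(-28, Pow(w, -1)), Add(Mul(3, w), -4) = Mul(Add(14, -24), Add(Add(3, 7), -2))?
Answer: Rational(2060, 19) ≈ 108.42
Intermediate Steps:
w = Rational(-76, 3) (w = Add(Rational(4, 3), Mul(Rational(1, 3), Mul(Add(14, -24), Add(Add(3, 7), -2)))) = Add(Rational(4, 3), Mul(Rational(1, 3), Mul(-10, Add(10, -2)))) = Add(Rational(4, 3), Mul(Rational(1, 3), Mul(-10, 8))) = Add(Rational(4, 3), Mul(Rational(1, 3), -80)) = Add(Rational(4, 3), Rational(-80, 3)) = Rational(-76, 3) ≈ -25.333)
j = Rational(21, 19) (j = Mul(-28, Pow(Rational(-76, 3), -1)) = Mul(-28, Rational(-3, 76)) = Rational(21, 19) ≈ 1.1053)
Mul(4, Add(Add(16, Mul(-1, -10)), j)) = Mul(4, Add(Add(16, Mul(-1, -10)), Rational(21, 19))) = Mul(4, Add(Add(16, 10), Rational(21, 19))) = Mul(4, Add(26, Rational(21, 19))) = Mul(4, Rational(515, 19)) = Rational(2060, 19)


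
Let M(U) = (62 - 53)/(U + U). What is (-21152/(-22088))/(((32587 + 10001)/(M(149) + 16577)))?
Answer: 3265310255/8760117366 ≈ 0.37275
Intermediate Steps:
M(U) = 9/(2*U) (M(U) = 9/((2*U)) = 9*(1/(2*U)) = 9/(2*U))
(-21152/(-22088))/(((32587 + 10001)/(M(149) + 16577))) = (-21152/(-22088))/(((32587 + 10001)/((9/2)/149 + 16577))) = (-21152*(-1/22088))/((42588/((9/2)*(1/149) + 16577))) = 2644/(2761*((42588/(9/298 + 16577)))) = 2644/(2761*((42588/(4939955/298)))) = 2644/(2761*((42588*(298/4939955)))) = 2644/(2761*(12691224/4939955)) = (2644/2761)*(4939955/12691224) = 3265310255/8760117366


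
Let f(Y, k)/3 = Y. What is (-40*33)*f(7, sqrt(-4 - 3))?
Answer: -27720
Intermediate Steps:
f(Y, k) = 3*Y
(-40*33)*f(7, sqrt(-4 - 3)) = (-40*33)*(3*7) = -1320*21 = -27720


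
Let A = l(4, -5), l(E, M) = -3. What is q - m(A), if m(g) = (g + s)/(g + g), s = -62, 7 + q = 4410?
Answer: 26353/6 ≈ 4392.2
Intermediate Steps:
q = 4403 (q = -7 + 4410 = 4403)
A = -3
m(g) = (-62 + g)/(2*g) (m(g) = (g - 62)/(g + g) = (-62 + g)/((2*g)) = (-62 + g)*(1/(2*g)) = (-62 + g)/(2*g))
q - m(A) = 4403 - (-62 - 3)/(2*(-3)) = 4403 - (-1)*(-65)/(2*3) = 4403 - 1*65/6 = 4403 - 65/6 = 26353/6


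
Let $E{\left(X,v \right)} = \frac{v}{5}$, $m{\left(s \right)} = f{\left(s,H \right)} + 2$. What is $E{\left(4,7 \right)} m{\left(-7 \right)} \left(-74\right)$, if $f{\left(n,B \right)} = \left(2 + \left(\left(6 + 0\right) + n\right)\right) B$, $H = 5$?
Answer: $- \frac{3626}{5} \approx -725.2$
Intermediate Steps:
$f{\left(n,B \right)} = B \left(8 + n\right)$ ($f{\left(n,B \right)} = \left(2 + \left(6 + n\right)\right) B = \left(8 + n\right) B = B \left(8 + n\right)$)
$m{\left(s \right)} = 42 + 5 s$ ($m{\left(s \right)} = 5 \left(8 + s\right) + 2 = \left(40 + 5 s\right) + 2 = 42 + 5 s$)
$E{\left(X,v \right)} = \frac{v}{5}$ ($E{\left(X,v \right)} = v \frac{1}{5} = \frac{v}{5}$)
$E{\left(4,7 \right)} m{\left(-7 \right)} \left(-74\right) = \frac{1}{5} \cdot 7 \left(42 + 5 \left(-7\right)\right) \left(-74\right) = \frac{7 \left(42 - 35\right)}{5} \left(-74\right) = \frac{7}{5} \cdot 7 \left(-74\right) = \frac{49}{5} \left(-74\right) = - \frac{3626}{5}$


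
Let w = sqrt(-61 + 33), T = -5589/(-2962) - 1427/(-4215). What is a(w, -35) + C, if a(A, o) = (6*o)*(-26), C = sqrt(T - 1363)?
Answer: 5460 + I*sqrt(212105262292675230)/12484830 ≈ 5460.0 + 36.889*I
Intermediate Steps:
T = 27784409/12484830 (T = -5589*(-1/2962) - 1427*(-1/4215) = 5589/2962 + 1427/4215 = 27784409/12484830 ≈ 2.2255)
w = 2*I*sqrt(7) (w = sqrt(-28) = 2*I*sqrt(7) ≈ 5.2915*I)
C = I*sqrt(212105262292675230)/12484830 (C = sqrt(27784409/12484830 - 1363) = sqrt(-16989038881/12484830) = I*sqrt(212105262292675230)/12484830 ≈ 36.889*I)
a(A, o) = -156*o
a(w, -35) + C = -156*(-35) + I*sqrt(212105262292675230)/12484830 = 5460 + I*sqrt(212105262292675230)/12484830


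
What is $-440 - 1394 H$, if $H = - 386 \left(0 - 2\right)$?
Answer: $-1076608$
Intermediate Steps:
$H = 772$ ($H = \left(-386\right) \left(-2\right) = 772$)
$-440 - 1394 H = -440 - 1076168 = -1076608$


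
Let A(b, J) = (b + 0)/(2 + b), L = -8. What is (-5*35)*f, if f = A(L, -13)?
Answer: -700/3 ≈ -233.33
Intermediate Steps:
A(b, J) = b/(2 + b)
f = 4/3 (f = -8/(2 - 8) = -8/(-6) = -8*(-1/6) = 4/3 ≈ 1.3333)
(-5*35)*f = -5*35*(4/3) = -175*4/3 = -700/3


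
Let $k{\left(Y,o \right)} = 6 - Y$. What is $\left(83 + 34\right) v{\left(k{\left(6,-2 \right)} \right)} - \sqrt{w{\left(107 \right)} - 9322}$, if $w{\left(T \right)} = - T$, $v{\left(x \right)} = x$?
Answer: $- i \sqrt{9429} \approx - 97.103 i$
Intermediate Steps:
$\left(83 + 34\right) v{\left(k{\left(6,-2 \right)} \right)} - \sqrt{w{\left(107 \right)} - 9322} = \left(83 + 34\right) \left(6 - 6\right) - \sqrt{\left(-1\right) 107 - 9322} = 117 \left(6 - 6\right) - \sqrt{-107 - 9322} = 117 \cdot 0 - \sqrt{-9429} = 0 - i \sqrt{9429} = - i \sqrt{9429}$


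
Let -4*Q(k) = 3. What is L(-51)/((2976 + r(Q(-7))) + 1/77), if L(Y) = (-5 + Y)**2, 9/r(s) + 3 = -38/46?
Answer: 175616/166525 ≈ 1.0546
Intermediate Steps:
Q(k) = -3/4 (Q(k) = -1/4*3 = -3/4)
r(s) = -207/88 (r(s) = 9/(-3 - 38/46) = 9/(-3 - 38*1/46) = 9/(-3 - 19/23) = 9/(-88/23) = 9*(-23/88) = -207/88)
L(-51)/((2976 + r(Q(-7))) + 1/77) = (-5 - 51)**2/((2976 - 207/88) + 1/77) = (-56)**2/(261681/88 + 1/77) = 3136/(166525/56) = 3136*(56/166525) = 175616/166525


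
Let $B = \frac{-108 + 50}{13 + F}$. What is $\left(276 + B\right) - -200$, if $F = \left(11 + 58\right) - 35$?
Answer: $\frac{22314}{47} \approx 474.77$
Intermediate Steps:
$F = 34$ ($F = 69 - 35 = 34$)
$B = - \frac{58}{47}$ ($B = \frac{-108 + 50}{13 + 34} = - \frac{58}{47} \approx -1.234$)
$\left(276 + B\right) - -200 = \left(276 - \frac{58}{47}\right) - -200 = \frac{12914}{47} + 200 = \frac{22314}{47}$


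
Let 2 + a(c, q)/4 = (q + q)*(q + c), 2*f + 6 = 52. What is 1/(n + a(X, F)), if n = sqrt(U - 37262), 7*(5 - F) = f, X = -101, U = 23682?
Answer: -822122/1134156531 - 2401*I*sqrt(3395)/2268313062 ≈ -0.00072488 - 6.1675e-5*I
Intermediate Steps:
f = 23 (f = -3 + (1/2)*52 = -3 + 26 = 23)
F = 12/7 (F = 5 - 1/7*23 = 5 - 23/7 = 12/7 ≈ 1.7143)
a(c, q) = -8 + 8*q*(c + q) (a(c, q) = -8 + 4*((q + q)*(q + c)) = -8 + 4*((2*q)*(c + q)) = -8 + 4*(2*q*(c + q)) = -8 + 8*q*(c + q))
n = 2*I*sqrt(3395) (n = sqrt(23682 - 37262) = sqrt(-13580) = 2*I*sqrt(3395) ≈ 116.53*I)
1/(n + a(X, F)) = 1/(2*I*sqrt(3395) + (-8 + 8*(12/7)**2 + 8*(-101)*(12/7))) = 1/(2*I*sqrt(3395) + (-8 + 8*(144/49) - 9696/7)) = 1/(2*I*sqrt(3395) + (-8 + 1152/49 - 9696/7)) = 1/(2*I*sqrt(3395) - 67112/49) = 1/(-67112/49 + 2*I*sqrt(3395))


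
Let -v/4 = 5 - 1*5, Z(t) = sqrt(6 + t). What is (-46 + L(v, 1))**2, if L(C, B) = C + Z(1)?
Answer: (46 - sqrt(7))**2 ≈ 1879.6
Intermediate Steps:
v = 0 (v = -4*(5 - 1*5) = -4*(5 - 5) = -4*0 = 0)
L(C, B) = C + sqrt(7) (L(C, B) = C + sqrt(6 + 1) = C + sqrt(7))
(-46 + L(v, 1))**2 = (-46 + (0 + sqrt(7)))**2 = (-46 + sqrt(7))**2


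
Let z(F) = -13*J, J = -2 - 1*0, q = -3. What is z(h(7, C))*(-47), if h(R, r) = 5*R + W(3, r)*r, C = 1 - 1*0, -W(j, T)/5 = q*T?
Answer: -1222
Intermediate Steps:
W(j, T) = 15*T (W(j, T) = -(-15)*T = 15*T)
C = 1 (C = 1 + 0 = 1)
J = -2 (J = -2 + 0 = -2)
h(R, r) = 5*R + 15*r**2 (h(R, r) = 5*R + (15*r)*r = 5*R + 15*r**2)
z(F) = 26 (z(F) = -13*(-2) = 26)
z(h(7, C))*(-47) = 26*(-47) = -1222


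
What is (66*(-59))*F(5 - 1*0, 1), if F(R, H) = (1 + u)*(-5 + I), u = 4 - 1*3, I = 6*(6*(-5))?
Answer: 1440780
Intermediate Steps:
I = -180 (I = 6*(-30) = -180)
u = 1 (u = 4 - 3 = 1)
F(R, H) = -370 (F(R, H) = (1 + 1)*(-5 - 180) = 2*(-185) = -370)
(66*(-59))*F(5 - 1*0, 1) = (66*(-59))*(-370) = -3894*(-370) = 1440780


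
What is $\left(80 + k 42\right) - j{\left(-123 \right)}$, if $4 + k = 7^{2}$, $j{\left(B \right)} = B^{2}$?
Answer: $-13159$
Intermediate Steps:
$k = 45$ ($k = -4 + 7^{2} = -4 + 49 = 45$)
$\left(80 + k 42\right) - j{\left(-123 \right)} = \left(80 + 45 \cdot 42\right) - \left(-123\right)^{2} = \left(80 + 1890\right) - 15129 = 1970 - 15129 = -13159$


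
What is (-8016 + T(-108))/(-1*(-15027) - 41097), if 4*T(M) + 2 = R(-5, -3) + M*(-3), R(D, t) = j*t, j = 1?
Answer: 6349/20856 ≈ 0.30442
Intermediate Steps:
R(D, t) = t (R(D, t) = 1*t = t)
T(M) = -5/4 - 3*M/4 (T(M) = -½ + (-3 + M*(-3))/4 = -½ + (-3 - 3*M)/4 = -½ + (-¾ - 3*M/4) = -5/4 - 3*M/4)
(-8016 + T(-108))/(-1*(-15027) - 41097) = (-8016 + (-5/4 - ¾*(-108)))/(-1*(-15027) - 41097) = (-8016 + (-5/4 + 81))/(15027 - 41097) = (-8016 + 319/4)/(-26070) = -31745/4*(-1/26070) = 6349/20856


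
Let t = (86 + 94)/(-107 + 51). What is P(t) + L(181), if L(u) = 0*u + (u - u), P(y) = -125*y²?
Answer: -253125/196 ≈ -1291.5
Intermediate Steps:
t = -45/14 (t = 180/(-56) = 180*(-1/56) = -45/14 ≈ -3.2143)
L(u) = 0 (L(u) = 0 + 0 = 0)
P(t) + L(181) = -125*(-45/14)² + 0 = -125*2025/196 + 0 = -253125/196 + 0 = -253125/196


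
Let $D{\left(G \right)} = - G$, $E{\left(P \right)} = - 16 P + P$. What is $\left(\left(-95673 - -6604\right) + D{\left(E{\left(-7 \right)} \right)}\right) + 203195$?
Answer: $114021$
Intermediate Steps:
$E{\left(P \right)} = - 15 P$
$\left(\left(-95673 - -6604\right) + D{\left(E{\left(-7 \right)} \right)}\right) + 203195 = \left(\left(-95673 - -6604\right) - \left(-15\right) \left(-7\right)\right) + 203195 = \left(\left(-95673 + 6604\right) - 105\right) + 203195 = \left(-89069 - 105\right) + 203195 = -89174 + 203195 = 114021$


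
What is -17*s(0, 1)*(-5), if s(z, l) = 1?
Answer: 85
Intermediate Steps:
-17*s(0, 1)*(-5) = -17*1*(-5) = -17*(-5) = 85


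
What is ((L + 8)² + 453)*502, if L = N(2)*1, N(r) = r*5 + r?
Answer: 428206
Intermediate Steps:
N(r) = 6*r (N(r) = 5*r + r = 6*r)
L = 12 (L = (6*2)*1 = 12*1 = 12)
((L + 8)² + 453)*502 = ((12 + 8)² + 453)*502 = (20² + 453)*502 = (400 + 453)*502 = 853*502 = 428206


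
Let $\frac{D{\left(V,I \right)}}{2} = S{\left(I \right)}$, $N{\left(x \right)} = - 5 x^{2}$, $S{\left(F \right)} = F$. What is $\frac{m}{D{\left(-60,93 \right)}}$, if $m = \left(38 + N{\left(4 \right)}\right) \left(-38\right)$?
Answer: $\frac{266}{31} \approx 8.5806$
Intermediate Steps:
$D{\left(V,I \right)} = 2 I$
$m = 1596$ ($m = \left(38 - 5 \cdot 4^{2}\right) \left(-38\right) = \left(38 - 80\right) \left(-38\right) = \left(-42\right) \left(-38\right) = 1596$)
$\frac{m}{D{\left(-60,93 \right)}} = \frac{1596}{2 \cdot 93} = \frac{1596}{186} = 1596 \cdot \frac{1}{186} = \frac{266}{31}$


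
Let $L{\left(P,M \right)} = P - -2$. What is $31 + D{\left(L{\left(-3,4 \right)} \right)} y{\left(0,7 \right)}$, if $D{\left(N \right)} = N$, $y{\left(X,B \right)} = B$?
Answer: $24$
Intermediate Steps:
$L{\left(P,M \right)} = 2 + P$ ($L{\left(P,M \right)} = P + 2 = 2 + P$)
$31 + D{\left(L{\left(-3,4 \right)} \right)} y{\left(0,7 \right)} = 31 + \left(2 - 3\right) 7 = 31 - 7 = 24$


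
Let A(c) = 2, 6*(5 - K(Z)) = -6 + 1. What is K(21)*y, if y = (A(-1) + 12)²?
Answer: 3430/3 ≈ 1143.3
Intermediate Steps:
K(Z) = 35/6 (K(Z) = 5 - (-6 + 1)/6 = 5 - ⅙*(-5) = 5 + ⅚ = 35/6)
y = 196 (y = (2 + 12)² = 14² = 196)
K(21)*y = (35/6)*196 = 3430/3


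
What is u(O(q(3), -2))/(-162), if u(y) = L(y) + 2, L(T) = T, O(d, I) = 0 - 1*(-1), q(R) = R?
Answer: -1/54 ≈ -0.018519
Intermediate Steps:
O(d, I) = 1 (O(d, I) = 0 + 1 = 1)
u(y) = 2 + y (u(y) = y + 2 = 2 + y)
u(O(q(3), -2))/(-162) = (2 + 1)/(-162) = 3*(-1/162) = -1/54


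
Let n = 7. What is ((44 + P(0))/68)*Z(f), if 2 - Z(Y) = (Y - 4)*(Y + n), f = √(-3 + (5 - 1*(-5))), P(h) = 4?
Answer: 276/17 - 36*√7/17 ≈ 10.633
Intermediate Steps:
f = √7 (f = √(-3 + (5 + 5)) = √(-3 + 10) = √7 ≈ 2.6458)
Z(Y) = 2 - (-4 + Y)*(7 + Y) (Z(Y) = 2 - (Y - 4)*(Y + 7) = 2 - (-4 + Y)*(7 + Y))
((44 + P(0))/68)*Z(f) = ((44 + 4)/68)*(30 - (√7)² - 3*√7) = (48*(1/68))*(30 - 1*7 - 3*√7) = 12*(30 - 7 - 3*√7)/17 = 12*(23 - 3*√7)/17 = 276/17 - 36*√7/17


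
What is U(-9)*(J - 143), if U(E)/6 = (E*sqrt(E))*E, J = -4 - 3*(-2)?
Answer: -205578*I ≈ -2.0558e+5*I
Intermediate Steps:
J = 2 (J = -4 + 6 = 2)
U(E) = 6*E**(5/2) (U(E) = 6*((E*sqrt(E))*E) = 6*(E**(3/2)*E) = 6*E**(5/2))
U(-9)*(J - 143) = (6*(-9)**(5/2))*(2 - 143) = (6*(243*I))*(-141) = (1458*I)*(-141) = -205578*I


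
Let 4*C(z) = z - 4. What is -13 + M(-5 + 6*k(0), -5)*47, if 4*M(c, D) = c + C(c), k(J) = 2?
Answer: 1249/16 ≈ 78.063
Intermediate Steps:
C(z) = -1 + z/4 (C(z) = (z - 4)/4 = (-4 + z)/4 = -1 + z/4)
M(c, D) = -¼ + 5*c/16 (M(c, D) = (c + (-1 + c/4))/4 = (-1 + 5*c/4)/4 = -¼ + 5*c/16)
-13 + M(-5 + 6*k(0), -5)*47 = -13 + (-¼ + 5*(-5 + 6*2)/16)*47 = -13 + (-¼ + 5*(-5 + 12)/16)*47 = -13 + (-¼ + (5/16)*7)*47 = -13 + (-¼ + 35/16)*47 = -13 + (31/16)*47 = -13 + 1457/16 = 1249/16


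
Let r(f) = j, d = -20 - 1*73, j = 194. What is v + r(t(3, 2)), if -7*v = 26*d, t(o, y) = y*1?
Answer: 3776/7 ≈ 539.43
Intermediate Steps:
d = -93 (d = -20 - 73 = -93)
t(o, y) = y
r(f) = 194
v = 2418/7 (v = -26*(-93)/7 = -⅐*(-2418) = 2418/7 ≈ 345.43)
v + r(t(3, 2)) = 2418/7 + 194 = 3776/7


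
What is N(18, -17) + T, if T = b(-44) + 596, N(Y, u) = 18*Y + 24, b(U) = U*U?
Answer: 2880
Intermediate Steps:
b(U) = U**2
N(Y, u) = 24 + 18*Y
T = 2532 (T = (-44)**2 + 596 = 1936 + 596 = 2532)
N(18, -17) + T = (24 + 18*18) + 2532 = (24 + 324) + 2532 = 348 + 2532 = 2880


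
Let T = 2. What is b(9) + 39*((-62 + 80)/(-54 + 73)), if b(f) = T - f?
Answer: 569/19 ≈ 29.947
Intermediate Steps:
b(f) = 2 - f
b(9) + 39*((-62 + 80)/(-54 + 73)) = (2 - 1*9) + 39*((-62 + 80)/(-54 + 73)) = (2 - 9) + 39*(18/19) = -7 + 39*(18*(1/19)) = -7 + 39*(18/19) = -7 + 702/19 = 569/19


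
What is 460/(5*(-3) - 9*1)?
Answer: -115/6 ≈ -19.167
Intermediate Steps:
460/(5*(-3) - 9*1) = 460/(-15 - 9) = 460/(-24) = 460*(-1/24) = -115/6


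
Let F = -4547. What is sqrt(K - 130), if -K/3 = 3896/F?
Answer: I*sqrt(2634631834)/4547 ≈ 11.288*I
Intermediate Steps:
K = 11688/4547 (K = -11688/(-4547) = -11688*(-1)/4547 = -3*(-3896/4547) = 11688/4547 ≈ 2.5705)
sqrt(K - 130) = sqrt(11688/4547 - 130) = sqrt(-579422/4547) = I*sqrt(2634631834)/4547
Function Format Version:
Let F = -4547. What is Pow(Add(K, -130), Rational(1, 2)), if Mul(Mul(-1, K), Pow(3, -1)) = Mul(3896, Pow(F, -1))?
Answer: Mul(Rational(1, 4547), I, Pow(2634631834, Rational(1, 2))) ≈ Mul(11.288, I)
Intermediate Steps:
K = Rational(11688, 4547) (K = Mul(-3, Mul(3896, Pow(-4547, -1))) = Mul(-3, Mul(3896, Rational(-1, 4547))) = Mul(-3, Rational(-3896, 4547)) = Rational(11688, 4547) ≈ 2.5705)
Pow(Add(K, -130), Rational(1, 2)) = Pow(Add(Rational(11688, 4547), -130), Rational(1, 2)) = Pow(Rational(-579422, 4547), Rational(1, 2)) = Mul(Rational(1, 4547), I, Pow(2634631834, Rational(1, 2)))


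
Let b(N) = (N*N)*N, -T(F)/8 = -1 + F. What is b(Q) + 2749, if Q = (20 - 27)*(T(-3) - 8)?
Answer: -4738883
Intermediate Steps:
T(F) = 8 - 8*F (T(F) = -8*(-1 + F) = 8 - 8*F)
Q = -168 (Q = (20 - 27)*((8 - 8*(-3)) - 8) = -7*((8 + 24) - 8) = -7*(32 - 8) = -7*24 = -168)
b(N) = N**3 (b(N) = N**2*N = N**3)
b(Q) + 2749 = (-168)**3 + 2749 = -4741632 + 2749 = -4738883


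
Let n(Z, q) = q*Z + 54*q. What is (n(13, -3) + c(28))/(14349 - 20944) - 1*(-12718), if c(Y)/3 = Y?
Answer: 83875327/6595 ≈ 12718.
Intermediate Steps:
n(Z, q) = 54*q + Z*q (n(Z, q) = Z*q + 54*q = 54*q + Z*q)
c(Y) = 3*Y
(n(13, -3) + c(28))/(14349 - 20944) - 1*(-12718) = (-3*(54 + 13) + 3*28)/(14349 - 20944) - 1*(-12718) = (-3*67 + 84)/(-6595) + 12718 = (-201 + 84)*(-1/6595) + 12718 = -117*(-1/6595) + 12718 = 117/6595 + 12718 = 83875327/6595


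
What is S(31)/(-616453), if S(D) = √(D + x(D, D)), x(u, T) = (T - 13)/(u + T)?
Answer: -√30070/19110043 ≈ -9.0741e-6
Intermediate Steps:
x(u, T) = (-13 + T)/(T + u)
S(D) = √(D + (-13 + D)/(2*D)) (S(D) = √(D + (-13 + D)/(D + D)) = √(D + (-13 + D)/((2*D))) = √(D + (1/(2*D))*(-13 + D)) = √(D + (-13 + D)/(2*D)))
S(31)/(-616453) = (√(2 - 26/31 + 4*31)/2)/(-616453) = (√(2 - 26*1/31 + 124)/2)*(-1/616453) = (√(2 - 26/31 + 124)/2)*(-1/616453) = (√(3880/31)/2)*(-1/616453) = ((2*√30070/31)/2)*(-1/616453) = (√30070/31)*(-1/616453) = -√30070/19110043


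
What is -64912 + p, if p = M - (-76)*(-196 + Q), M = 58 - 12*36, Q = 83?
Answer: -73874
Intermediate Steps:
M = -374 (M = 58 - 432 = -374)
p = -8962 (p = -374 - (-76)*(-196 + 83) = -374 - (-76)*(-113) = -374 - 1*8588 = -374 - 8588 = -8962)
-64912 + p = -64912 - 8962 = -73874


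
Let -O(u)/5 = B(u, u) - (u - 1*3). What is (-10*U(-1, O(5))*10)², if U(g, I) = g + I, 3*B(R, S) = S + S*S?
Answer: 16810000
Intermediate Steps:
B(R, S) = S/3 + S²/3 (B(R, S) = (S + S*S)/3 = (S + S²)/3 = S/3 + S²/3)
O(u) = -15 + 5*u - 5*u*(1 + u)/3 (O(u) = -5*(u*(1 + u)/3 - (u - 1*3)) = -5*(u*(1 + u)/3 - (u - 3)) = -5*(u*(1 + u)/3 - (-3 + u)) = -5*(u*(1 + u)/3 + (3 - u)) = -5*(3 - u + u*(1 + u)/3) = -15 + 5*u - 5*u*(1 + u)/3)
U(g, I) = I + g
(-10*U(-1, O(5))*10)² = (-10*((-15 - 5/3*5² + (10/3)*5) - 1)*10)² = (-10*((-15 - 5/3*25 + 50/3) - 1)*10)² = (-10*((-15 - 125/3 + 50/3) - 1)*10)² = (-10*(-40 - 1)*10)² = (-10*(-41)*10)² = (410*10)² = 4100² = 16810000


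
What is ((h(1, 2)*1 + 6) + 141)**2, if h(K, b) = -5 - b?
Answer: 19600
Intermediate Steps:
((h(1, 2)*1 + 6) + 141)**2 = (((-5 - 1*2)*1 + 6) + 141)**2 = (((-5 - 2)*1 + 6) + 141)**2 = ((-7*1 + 6) + 141)**2 = ((-7 + 6) + 141)**2 = (-1 + 141)**2 = 140**2 = 19600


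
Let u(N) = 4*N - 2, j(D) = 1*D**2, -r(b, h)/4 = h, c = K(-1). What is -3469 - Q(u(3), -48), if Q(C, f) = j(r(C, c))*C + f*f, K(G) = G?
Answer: -5933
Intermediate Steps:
c = -1
r(b, h) = -4*h
j(D) = D**2
u(N) = -2 + 4*N
Q(C, f) = f**2 + 16*C (Q(C, f) = (-4*(-1))**2*C + f*f = 4**2*C + f**2 = 16*C + f**2 = f**2 + 16*C)
-3469 - Q(u(3), -48) = -3469 - ((-48)**2 + 16*(-2 + 4*3)) = -3469 - (2304 + 16*(-2 + 12)) = -3469 - (2304 + 16*10) = -3469 - (2304 + 160) = -3469 - 1*2464 = -3469 - 2464 = -5933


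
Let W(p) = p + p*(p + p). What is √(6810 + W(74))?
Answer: 14*√91 ≈ 133.55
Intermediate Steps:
W(p) = p + 2*p² (W(p) = p + p*(2*p) = p + 2*p²)
√(6810 + W(74)) = √(6810 + 74*(1 + 2*74)) = √(6810 + 74*(1 + 148)) = √(6810 + 74*149) = √(6810 + 11026) = √17836 = 14*√91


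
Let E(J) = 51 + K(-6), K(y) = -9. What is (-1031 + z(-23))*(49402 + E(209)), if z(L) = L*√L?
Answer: -50976764 - 1137212*I*√23 ≈ -5.0977e+7 - 5.4539e+6*I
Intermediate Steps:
z(L) = L^(3/2)
E(J) = 42 (E(J) = 51 - 9 = 42)
(-1031 + z(-23))*(49402 + E(209)) = (-1031 + (-23)^(3/2))*(49402 + 42) = (-1031 - 23*I*√23)*49444 = -50976764 - 1137212*I*√23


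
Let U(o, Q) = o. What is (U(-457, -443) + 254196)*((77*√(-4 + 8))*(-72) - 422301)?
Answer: -109967691471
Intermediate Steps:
(U(-457, -443) + 254196)*((77*√(-4 + 8))*(-72) - 422301) = (-457 + 254196)*((77*√(-4 + 8))*(-72) - 422301) = 253739*((77*√4)*(-72) - 422301) = 253739*((77*2)*(-72) - 422301) = 253739*(154*(-72) - 422301) = 253739*(-11088 - 422301) = 253739*(-433389) = -109967691471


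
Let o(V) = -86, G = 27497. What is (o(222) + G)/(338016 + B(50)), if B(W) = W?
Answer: 27411/338066 ≈ 0.081082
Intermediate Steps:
(o(222) + G)/(338016 + B(50)) = (-86 + 27497)/(338016 + 50) = 27411/338066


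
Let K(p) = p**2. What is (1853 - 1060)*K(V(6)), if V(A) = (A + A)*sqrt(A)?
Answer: 685152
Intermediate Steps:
V(A) = 2*A**(3/2) (V(A) = (2*A)*sqrt(A) = 2*A**(3/2))
(1853 - 1060)*K(V(6)) = (1853 - 1060)*(2*6**(3/2))**2 = 793*(2*(6*sqrt(6)))**2 = 793*(12*sqrt(6))**2 = 793*864 = 685152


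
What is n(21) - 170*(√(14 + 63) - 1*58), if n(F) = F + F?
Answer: 9902 - 170*√77 ≈ 8410.3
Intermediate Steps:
n(F) = 2*F
n(21) - 170*(√(14 + 63) - 1*58) = 2*21 - 170*(√(14 + 63) - 1*58) = 42 - 170*(√77 - 58) = 42 - 170*(-58 + √77) = 42 + (9860 - 170*√77) = 9902 - 170*√77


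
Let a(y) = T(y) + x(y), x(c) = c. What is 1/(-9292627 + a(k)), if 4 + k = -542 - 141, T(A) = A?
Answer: -1/9294001 ≈ -1.0760e-7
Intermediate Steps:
k = -687 (k = -4 + (-542 - 141) = -4 - 683 = -687)
a(y) = 2*y (a(y) = y + y = 2*y)
1/(-9292627 + a(k)) = 1/(-9292627 + 2*(-687)) = 1/(-9292627 - 1374) = 1/(-9294001) = -1/9294001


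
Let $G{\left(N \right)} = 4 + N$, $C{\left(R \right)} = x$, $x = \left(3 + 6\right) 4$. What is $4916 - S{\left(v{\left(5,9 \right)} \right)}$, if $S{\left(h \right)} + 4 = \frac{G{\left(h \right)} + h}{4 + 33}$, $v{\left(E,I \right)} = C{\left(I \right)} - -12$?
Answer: $\frac{181940}{37} \approx 4917.3$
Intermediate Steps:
$x = 36$ ($x = 9 \cdot 4 = 36$)
$C{\left(R \right)} = 36$
$v{\left(E,I \right)} = 48$ ($v{\left(E,I \right)} = 36 - -12 = 36 + 12 = 48$)
$S{\left(h \right)} = - \frac{144}{37} + \frac{2 h}{37}$ ($S{\left(h \right)} = -4 + \frac{\left(4 + h\right) + h}{4 + 33} = -4 + \frac{4 + 2 h}{37} = -4 + \left(4 + 2 h\right) \frac{1}{37} = -4 + \left(\frac{4}{37} + \frac{2 h}{37}\right) = - \frac{144}{37} + \frac{2 h}{37}$)
$4916 - S{\left(v{\left(5,9 \right)} \right)} = 4916 - \left(- \frac{144}{37} + \frac{2}{37} \cdot 48\right) = 4916 - \left(- \frac{144}{37} + \frac{96}{37}\right) = 4916 - - \frac{48}{37} = 4916 + \frac{48}{37} = \frac{181940}{37}$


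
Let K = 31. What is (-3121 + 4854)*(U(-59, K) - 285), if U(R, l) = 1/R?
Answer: -29142128/59 ≈ -4.9393e+5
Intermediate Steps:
(-3121 + 4854)*(U(-59, K) - 285) = (-3121 + 4854)*(1/(-59) - 285) = 1733*(-1/59 - 285) = 1733*(-16816/59) = -29142128/59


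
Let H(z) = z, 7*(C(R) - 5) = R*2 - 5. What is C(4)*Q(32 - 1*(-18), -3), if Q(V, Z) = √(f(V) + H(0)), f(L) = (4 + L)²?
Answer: 2052/7 ≈ 293.14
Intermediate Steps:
C(R) = 30/7 + 2*R/7 (C(R) = 5 + (R*2 - 5)/7 = 5 + (2*R - 5)/7 = 5 + (-5 + 2*R)/7 = 5 + (-5/7 + 2*R/7) = 30/7 + 2*R/7)
Q(V, Z) = √((4 + V)²) (Q(V, Z) = √((4 + V)² + 0) = √((4 + V)²))
C(4)*Q(32 - 1*(-18), -3) = (30/7 + (2/7)*4)*√((4 + (32 - 1*(-18)))²) = (30/7 + 8/7)*√((4 + (32 + 18))²) = 38*√((4 + 50)²)/7 = 38*√(54²)/7 = 38*√2916/7 = (38/7)*54 = 2052/7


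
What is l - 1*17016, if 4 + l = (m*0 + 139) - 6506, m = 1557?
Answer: -23387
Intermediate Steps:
l = -6371 (l = -4 + ((1557*0 + 139) - 6506) = -4 + ((0 + 139) - 6506) = -4 + (139 - 6506) = -4 - 6367 = -6371)
l - 1*17016 = -6371 - 1*17016 = -6371 - 17016 = -23387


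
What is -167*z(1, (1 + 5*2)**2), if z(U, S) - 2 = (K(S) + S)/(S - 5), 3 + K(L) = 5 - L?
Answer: -19539/58 ≈ -336.88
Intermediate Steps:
K(L) = 2 - L (K(L) = -3 + (5 - L) = 2 - L)
z(U, S) = 2 + 2/(-5 + S) (z(U, S) = 2 + ((2 - S) + S)/(S - 5) = 2 + 2/(-5 + S))
-167*z(1, (1 + 5*2)**2) = -334*(-4 + (1 + 5*2)**2)/(-5 + (1 + 5*2)**2) = -334*(-4 + (1 + 10)**2)/(-5 + (1 + 10)**2) = -334*(-4 + 11**2)/(-5 + 11**2) = -334*(-4 + 121)/(-5 + 121) = -334*117/116 = -167*117/58 = -19539/58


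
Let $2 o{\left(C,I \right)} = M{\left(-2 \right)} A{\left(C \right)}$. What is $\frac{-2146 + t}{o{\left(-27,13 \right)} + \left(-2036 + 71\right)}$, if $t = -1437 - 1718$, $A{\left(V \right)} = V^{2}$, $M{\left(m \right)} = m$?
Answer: $\frac{1767}{898} \approx 1.9677$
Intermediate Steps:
$t = -3155$
$o{\left(C,I \right)} = - C^{2}$ ($o{\left(C,I \right)} = \frac{\left(-2\right) C^{2}}{2} = - C^{2}$)
$\frac{-2146 + t}{o{\left(-27,13 \right)} + \left(-2036 + 71\right)} = \frac{-2146 - 3155}{- \left(-27\right)^{2} + \left(-2036 + 71\right)} = - \frac{5301}{\left(-1\right) 729 - 1965} = - \frac{5301}{-729 - 1965} = - \frac{5301}{-2694} = \left(-5301\right) \left(- \frac{1}{2694}\right) = \frac{1767}{898}$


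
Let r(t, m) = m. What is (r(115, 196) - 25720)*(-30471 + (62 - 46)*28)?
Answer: 766307052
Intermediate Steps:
(r(115, 196) - 25720)*(-30471 + (62 - 46)*28) = (196 - 25720)*(-30471 + (62 - 46)*28) = -25524*(-30471 + 16*28) = -25524*(-30471 + 448) = -25524*(-30023) = 766307052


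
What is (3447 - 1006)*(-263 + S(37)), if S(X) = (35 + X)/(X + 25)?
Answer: -19813597/31 ≈ -6.3915e+5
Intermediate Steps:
S(X) = (35 + X)/(25 + X)
(3447 - 1006)*(-263 + S(37)) = (3447 - 1006)*(-263 + (35 + 37)/(25 + 37)) = 2441*(-263 + 72/62) = 2441*(-263 + (1/62)*72) = 2441*(-263 + 36/31) = 2441*(-8117/31) = -19813597/31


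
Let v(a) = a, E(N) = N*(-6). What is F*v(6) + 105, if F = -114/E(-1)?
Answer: -9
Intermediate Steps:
E(N) = -6*N
F = -19 (F = -114/((-6*(-1))) = -114/6 = -114*⅙ = -19)
F*v(6) + 105 = -19*6 + 105 = -114 + 105 = -9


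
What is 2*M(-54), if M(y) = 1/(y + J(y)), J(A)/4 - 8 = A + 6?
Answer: -1/107 ≈ -0.0093458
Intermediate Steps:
J(A) = 56 + 4*A (J(A) = 32 + 4*(A + 6) = 32 + 4*(6 + A) = 32 + (24 + 4*A) = 56 + 4*A)
M(y) = 1/(56 + 5*y) (M(y) = 1/(y + (56 + 4*y)) = 1/(56 + 5*y))
2*M(-54) = 2/(56 + 5*(-54)) = 2/(56 - 270) = 2/(-214) = 2*(-1/214) = -1/107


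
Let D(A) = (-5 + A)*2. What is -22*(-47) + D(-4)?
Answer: 1016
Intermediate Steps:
D(A) = -10 + 2*A
-22*(-47) + D(-4) = -22*(-47) + (-10 + 2*(-4)) = 1034 + (-10 - 8) = 1034 - 18 = 1016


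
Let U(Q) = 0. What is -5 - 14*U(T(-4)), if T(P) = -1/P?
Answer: -5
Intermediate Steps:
-5 - 14*U(T(-4)) = -5 - 14*0 = -5 + 0 = -5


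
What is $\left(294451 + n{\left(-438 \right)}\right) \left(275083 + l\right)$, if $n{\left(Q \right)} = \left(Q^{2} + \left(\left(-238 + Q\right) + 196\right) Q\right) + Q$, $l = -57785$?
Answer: $151260485906$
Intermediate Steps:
$n{\left(Q \right)} = Q + Q^{2} + Q \left(-42 + Q\right)$ ($n{\left(Q \right)} = \left(Q^{2} + \left(-42 + Q\right) Q\right) + Q = \left(Q^{2} + Q \left(-42 + Q\right)\right) + Q = Q + Q^{2} + Q \left(-42 + Q\right)$)
$\left(294451 + n{\left(-438 \right)}\right) \left(275083 + l\right) = \left(294451 - 438 \left(-41 + 2 \left(-438\right)\right)\right) \left(275083 - 57785\right) = \left(294451 - 438 \left(-41 - 876\right)\right) 217298 = \left(294451 - -401646\right) 217298 = \left(294451 + 401646\right) 217298 = 696097 \cdot 217298 = 151260485906$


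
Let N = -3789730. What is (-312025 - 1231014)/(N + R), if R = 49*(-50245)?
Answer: 1543039/6251735 ≈ 0.24682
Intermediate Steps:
R = -2462005
(-312025 - 1231014)/(N + R) = (-312025 - 1231014)/(-3789730 - 2462005) = -1543039/(-6251735) = -1543039*(-1/6251735) = 1543039/6251735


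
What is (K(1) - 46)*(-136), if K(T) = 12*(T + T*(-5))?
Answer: 12784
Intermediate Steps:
K(T) = -48*T (K(T) = 12*(T - 5*T) = 12*(-4*T) = -48*T)
(K(1) - 46)*(-136) = (-48*1 - 46)*(-136) = (-48 - 46)*(-136) = -94*(-136) = 12784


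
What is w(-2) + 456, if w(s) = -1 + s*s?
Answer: 459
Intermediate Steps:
w(s) = -1 + s²
w(-2) + 456 = (-1 + (-2)²) + 456 = (-1 + 4) + 456 = 3 + 456 = 459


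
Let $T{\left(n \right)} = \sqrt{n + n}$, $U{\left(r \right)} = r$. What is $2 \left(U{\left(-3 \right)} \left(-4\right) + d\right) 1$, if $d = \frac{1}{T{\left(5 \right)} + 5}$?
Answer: $\frac{74}{3} - \frac{2 \sqrt{10}}{15} \approx 24.245$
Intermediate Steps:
$T{\left(n \right)} = \sqrt{2} \sqrt{n}$ ($T{\left(n \right)} = \sqrt{2 n} = \sqrt{2} \sqrt{n}$)
$d = \frac{1}{5 + \sqrt{10}}$ ($d = \frac{1}{\sqrt{2} \sqrt{5} + 5} = \frac{1}{\sqrt{10} + 5} = \frac{1}{5 + \sqrt{10}} \approx 0.12251$)
$2 \left(U{\left(-3 \right)} \left(-4\right) + d\right) 1 = 2 \left(\left(-3\right) \left(-4\right) + \left(\frac{1}{3} - \frac{\sqrt{10}}{15}\right)\right) 1 = 2 \left(12 + \left(\frac{1}{3} - \frac{\sqrt{10}}{15}\right)\right) 1 = 2 \left(\frac{37}{3} - \frac{\sqrt{10}}{15}\right) 1 = \left(\frac{74}{3} - \frac{2 \sqrt{10}}{15}\right) 1 = \frac{74}{3} - \frac{2 \sqrt{10}}{15}$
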